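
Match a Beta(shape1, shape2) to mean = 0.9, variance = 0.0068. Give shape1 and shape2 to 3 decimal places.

shape1 = 11.012, shape2 = 1.224

Let s = shape1+shape2. The Beta variance is μ(1−μ)/(s+1).
So s+1 = μ(1−μ)/σ² = (0.9×0.1)/0.0068 = 0.09/0.0068 = 13.2353, giving s = 12.2353.
Then shape1 = μs = 0.9×12.2353 = 11.012 and shape2 = (1−μ)s = 0.1×12.2353 = 1.224.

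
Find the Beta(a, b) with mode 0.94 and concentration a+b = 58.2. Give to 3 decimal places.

a = 53.828, b = 4.372

For a,b>1 the mode is (a−1)/(a+b−2), so a = mode·(κ−2)+1 = 0.94×56.2+1 = 53.828.
And b = (1−mode)·(κ−2)+1 = 0.06×56.2+1 = 4.372.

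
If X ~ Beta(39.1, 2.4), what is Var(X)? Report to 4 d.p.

0.0013

Var = αβ/[(α+β)²(α+β+1)] = (39.1×2.4)/(41.5²×42.5) = 93.84/73195.625 = 0.0013.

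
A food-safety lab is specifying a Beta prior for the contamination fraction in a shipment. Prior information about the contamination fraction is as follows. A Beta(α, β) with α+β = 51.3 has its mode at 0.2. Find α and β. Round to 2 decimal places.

For α,β>1 the mode is (α−1)/(α+β−2), so α = mode·(κ−2)+1 = 0.2×49.3+1 = 10.86.
And β = (1−mode)·(κ−2)+1 = 0.8×49.3+1 = 40.44.

α = 10.86, β = 40.44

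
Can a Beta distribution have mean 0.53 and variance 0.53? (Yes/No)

No

For any Beta, Var(X) < E[X]·(1−E[X]).
Here μ(1−μ) = 0.53×0.47 = 0.2491, and 0.53 ≥ 0.2491.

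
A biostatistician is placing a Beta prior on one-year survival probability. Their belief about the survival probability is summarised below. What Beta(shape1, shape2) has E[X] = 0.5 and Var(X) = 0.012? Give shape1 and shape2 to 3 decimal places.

shape1 = 9.917, shape2 = 9.917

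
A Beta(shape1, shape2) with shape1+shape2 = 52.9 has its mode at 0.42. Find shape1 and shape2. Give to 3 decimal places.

For shape1,shape2>1 the mode is (shape1−1)/(shape1+shape2−2), so shape1 = mode·(κ−2)+1 = 0.42×50.9+1 = 22.378.
And shape2 = (1−mode)·(κ−2)+1 = 0.58×50.9+1 = 30.522.

shape1 = 22.378, shape2 = 30.522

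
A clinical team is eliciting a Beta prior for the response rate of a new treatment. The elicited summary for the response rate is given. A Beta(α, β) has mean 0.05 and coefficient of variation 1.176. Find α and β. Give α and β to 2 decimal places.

Var = (CV·μ)² = (1.176×0.05)² = 0.003457.
α+β = μ(1−μ)/Var − 1 = 0.0475/0.003457 − 1 = 12.7385.
Thus α = 0.05·12.7385 = 0.64 and β = 0.95·12.7385 = 12.10.

α = 0.64, β = 12.10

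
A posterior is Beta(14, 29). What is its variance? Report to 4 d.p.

0.0050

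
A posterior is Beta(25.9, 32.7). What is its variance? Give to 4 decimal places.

0.0041

α+β = 58.6 and αβ = 846.93, so Var = αβ/[(α+β)²(α+β+1)] = 846.93/204664.016 = 0.0041.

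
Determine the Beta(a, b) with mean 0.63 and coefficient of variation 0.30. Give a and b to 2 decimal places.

a = 3.48, b = 2.04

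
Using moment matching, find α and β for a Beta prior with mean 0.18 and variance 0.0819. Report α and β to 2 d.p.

Let s = α+β. The Beta variance is μ(1−μ)/(s+1).
So s+1 = μ(1−μ)/σ² = (0.18×0.82)/0.0819 = 0.1476/0.0819 = 1.8022, giving s = 0.8022.
Then α = μs = 0.18×0.8022 = 0.14 and β = (1−μ)s = 0.82×0.8022 = 0.66.

α = 0.14, β = 0.66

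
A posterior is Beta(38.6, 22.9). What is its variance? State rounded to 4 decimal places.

0.0037

μ = 38.6/61.5 = 0.627642; Var = μ(1−μ)/(α+β+1) = 0.2337074/62.5 = 0.0037.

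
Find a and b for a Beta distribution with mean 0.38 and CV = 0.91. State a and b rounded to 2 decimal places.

σ = CV·μ = 0.91×0.38 = 0.34580, so σ² = 0.119578.
s+1 = μ(1−μ)/σ² = 0.2356/0.119578 = 1.9703, so s = a+b = 0.9703.
a = μs = 0.37, b = (1−μ)s = 0.60.

a = 0.37, b = 0.60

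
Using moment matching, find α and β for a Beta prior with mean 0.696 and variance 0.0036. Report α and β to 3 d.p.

α = 40.210, β = 17.563

Let s = α+β. The Beta variance is μ(1−μ)/(s+1).
So s+1 = μ(1−μ)/σ² = (0.696×0.304)/0.0036 = 0.211584/0.0036 = 58.7733, giving s = 57.7733.
Then α = μs = 0.696×57.7733 = 40.210 and β = (1−μ)s = 0.304×57.7733 = 17.563.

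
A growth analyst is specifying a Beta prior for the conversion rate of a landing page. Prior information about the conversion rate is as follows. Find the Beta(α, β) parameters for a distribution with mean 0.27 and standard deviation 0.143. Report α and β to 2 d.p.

σ² = 0.143² = 0.020449.
With s = α+β, Var = μ(1−μ)/(s+1), so s+1 = (0.27×0.73)/0.020449 = 9.6386 and s = 8.6386.
α = μs = 2.33, β = (1−μ)s = 6.31.

α = 2.33, β = 6.31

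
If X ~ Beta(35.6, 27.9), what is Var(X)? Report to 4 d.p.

Var = αβ/[(α+β)²(α+β+1)] = (35.6×27.9)/(63.5²×64.5) = 993.24/260080.125 = 0.0038.

0.0038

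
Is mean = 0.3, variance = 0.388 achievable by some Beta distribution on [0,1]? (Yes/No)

No

The Beta variance bound is σ² < μ(1−μ).
Here μ(1−μ) = 0.3×0.7 = 0.21, and 0.388 ≥ 0.21.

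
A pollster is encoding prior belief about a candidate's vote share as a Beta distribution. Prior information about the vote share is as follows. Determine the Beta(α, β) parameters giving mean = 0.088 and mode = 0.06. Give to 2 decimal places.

α = 2.77, β = 28.66

With s = α+β: μ = α/s and mode = (α−1)/(s−2). Eliminating α = μs,
μs − 1 = m(s−2) ⇒ s(μ−m) = 1−2m ⇒ s = 0.88/0.028 = 31.4286.
So α = μs = 2.77, β = (1−μ)s = 28.66.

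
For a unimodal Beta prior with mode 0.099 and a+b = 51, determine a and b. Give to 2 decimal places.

a = 5.85, b = 45.15

Since the density peak of Beta(a,b) is at (a−1)/(a+b−2),
a = 1 + 0.099(51−2) = 5.85 and b = 51 − 5.85 = 45.15.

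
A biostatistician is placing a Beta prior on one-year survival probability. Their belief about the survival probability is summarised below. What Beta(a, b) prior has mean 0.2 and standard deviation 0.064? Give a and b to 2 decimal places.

a = 7.61, b = 30.45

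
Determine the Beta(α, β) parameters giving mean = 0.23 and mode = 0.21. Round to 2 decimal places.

Let s = α+β. Mean gives α = μs = 0.23s; mode gives (α−1)/(s−2) = 0.21.
Substituting: 0.23s − 1 = 0.21(s−2) = 0.21s − 0.42, so 0.02s = 0.58 and s = 29.0000.
Then α = 0.23×29.0000 = 6.67 and β = s−α = 22.33.

α = 6.67, β = 22.33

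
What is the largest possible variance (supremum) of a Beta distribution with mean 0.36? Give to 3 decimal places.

0.230

Var = μ(1−μ)/(α+β+1), which approaches μ(1−μ) as α+β → 0.
So the supremum is μ(1−μ) = 0.36×0.64 = 0.230.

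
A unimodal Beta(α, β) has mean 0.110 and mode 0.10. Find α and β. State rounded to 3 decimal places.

α = 8.800, β = 71.200

Let s = α+β. Mean gives α = μs = 0.110s; mode gives (α−1)/(s−2) = 0.10.
Substituting: 0.110s − 1 = 0.10(s−2) = 0.10s − 0.20, so 0.010s = 0.80 and s = 80.0000.
Then α = 0.110×80.0000 = 8.800 and β = s−α = 71.200.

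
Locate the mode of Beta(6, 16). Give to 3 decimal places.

0.250

The density x^(α−1)(1−x)^(β−1) is maximised at (α−1)/(α+β−2) = 5/20 = 0.250.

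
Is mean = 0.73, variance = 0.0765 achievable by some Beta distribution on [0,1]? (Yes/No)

The Beta variance bound is σ² < μ(1−μ).
Here μ(1−μ) = 0.73×0.27 = 0.1971, and 0.0765 < 0.1971.

Yes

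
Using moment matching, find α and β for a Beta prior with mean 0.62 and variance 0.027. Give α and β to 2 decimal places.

α = 4.79, β = 2.94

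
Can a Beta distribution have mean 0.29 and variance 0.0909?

The Beta variance bound is σ² < μ(1−μ).
Here μ(1−μ) = 0.29×0.71 = 0.2059, and 0.0909 < 0.2059.

Yes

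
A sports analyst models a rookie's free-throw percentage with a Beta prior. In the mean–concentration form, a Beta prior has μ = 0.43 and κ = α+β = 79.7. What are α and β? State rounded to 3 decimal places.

α = 34.271, β = 45.429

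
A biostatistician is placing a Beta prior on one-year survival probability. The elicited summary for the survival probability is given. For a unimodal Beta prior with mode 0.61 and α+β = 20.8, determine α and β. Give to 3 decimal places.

Since the density peak of Beta(α,β) is at (α−1)/(α+β−2),
α = 1 + 0.61(20.8−2) = 12.468 and β = 20.8 − 12.468 = 8.332.

α = 12.468, β = 8.332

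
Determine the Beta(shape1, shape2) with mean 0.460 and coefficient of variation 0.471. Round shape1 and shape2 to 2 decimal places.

Var = (CV·μ)² = (0.471×0.460)² = 0.046942.
shape1+shape2 = μ(1−μ)/Var − 1 = 0.248400/0.046942 − 1 = 4.2917.
Thus shape1 = 0.460·4.2917 = 1.97 and shape2 = 0.540·4.2917 = 2.32.

shape1 = 1.97, shape2 = 2.32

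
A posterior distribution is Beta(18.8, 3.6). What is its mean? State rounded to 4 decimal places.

E[X] = α/(α+β) = 18.8/22.4 = 0.8393.

0.8393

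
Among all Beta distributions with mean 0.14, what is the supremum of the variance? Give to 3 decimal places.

0.120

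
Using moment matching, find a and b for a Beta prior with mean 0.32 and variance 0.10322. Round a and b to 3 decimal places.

a = 0.355, b = 0.754

Let s = a+b. The Beta variance is μ(1−μ)/(s+1).
So s+1 = μ(1−μ)/σ² = (0.32×0.68)/0.10322 = 0.2176/0.10322 = 2.1081, giving s = 1.1081.
Then a = μs = 0.32×1.1081 = 0.355 and b = (1−μ)s = 0.68×1.1081 = 0.754.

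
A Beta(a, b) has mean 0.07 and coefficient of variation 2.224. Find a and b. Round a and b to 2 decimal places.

σ = CV·μ = 2.224×0.07 = 0.15568, so σ² = 0.024236.
s+1 = μ(1−μ)/σ² = 0.0651/0.024236 = 2.6861, so s = a+b = 1.6861.
a = μs = 0.12, b = (1−μ)s = 1.57.

a = 0.12, b = 1.57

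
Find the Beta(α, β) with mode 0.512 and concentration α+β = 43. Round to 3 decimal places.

Mode = (α−1)/(κ−2) with κ = α+β, so α−1 = 0.512·41 = 20.992.
α = 21.992; β = κ − α = 21.008.

α = 21.992, β = 21.008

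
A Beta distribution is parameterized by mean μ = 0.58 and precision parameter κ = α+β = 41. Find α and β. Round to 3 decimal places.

α = μκ = 0.58×41 = 23.780 and β = (1−μ)κ = 0.42×41 = 17.220.

α = 23.780, β = 17.220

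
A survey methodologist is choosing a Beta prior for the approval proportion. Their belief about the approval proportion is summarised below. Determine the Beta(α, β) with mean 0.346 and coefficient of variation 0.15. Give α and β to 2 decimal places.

α = 28.72, β = 54.29

σ = CV·μ = 0.15×0.346 = 0.05190, so σ² = 0.002694.
s+1 = μ(1−μ)/σ² = 0.226284/0.002694 = 84.0077, so s = α+β = 83.0077.
α = μs = 28.72, β = (1−μ)s = 54.29.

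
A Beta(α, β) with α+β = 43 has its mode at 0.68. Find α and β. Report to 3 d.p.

Since the density peak of Beta(α,β) is at (α−1)/(α+β−2),
α = 1 + 0.68(43−2) = 28.880 and β = 43 − 28.880 = 14.120.

α = 28.880, β = 14.120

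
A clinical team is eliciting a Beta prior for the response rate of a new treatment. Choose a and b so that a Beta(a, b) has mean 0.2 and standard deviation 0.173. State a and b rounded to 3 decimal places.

a = 0.869, b = 3.477

First σ² = 0.029929. Setting a = μn, b = (1−μ)n with n = a+b,
μ(1−μ)/(n+1) = 0.029929 ⇒ n+1 = 0.16/0.029929 = 5.3460 ⇒ n = 4.3460.
Hence a = 0.2×4.3460 = 0.869, b = 0.8×4.3460 = 3.477.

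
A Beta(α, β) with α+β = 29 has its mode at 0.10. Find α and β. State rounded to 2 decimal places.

α = 3.70, β = 25.30

For α,β>1 the mode is (α−1)/(α+β−2), so α = mode·(κ−2)+1 = 0.10×27+1 = 3.70.
And β = (1−mode)·(κ−2)+1 = 0.90×27+1 = 25.30.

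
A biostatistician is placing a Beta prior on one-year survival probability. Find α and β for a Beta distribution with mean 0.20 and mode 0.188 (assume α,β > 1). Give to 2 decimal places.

Let s = α+β. Mean gives α = μs = 0.20s; mode gives (α−1)/(s−2) = 0.188.
Substituting: 0.20s − 1 = 0.188(s−2) = 0.188s − 0.376, so 0.012s = 0.624 and s = 52.0000.
Then α = 0.20×52.0000 = 10.40 and β = s−α = 41.60.

α = 10.40, β = 41.60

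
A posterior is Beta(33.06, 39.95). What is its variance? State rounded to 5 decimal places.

Var = αβ/[(α+β)²(α+β+1)] = (33.06×39.95)/(73.01²×74.01) = 1320.7470/394507.352001 = 0.00335.

0.00335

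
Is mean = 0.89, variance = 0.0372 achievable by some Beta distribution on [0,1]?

Yes

The Beta variance bound is σ² < μ(1−μ).
Here μ(1−μ) = 0.89×0.11 = 0.0979, and 0.0372 < 0.0979.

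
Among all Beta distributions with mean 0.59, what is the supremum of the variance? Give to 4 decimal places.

0.2419

Var = μ(1−μ)/(α+β+1), which approaches μ(1−μ) as α+β → 0.
So the supremum is μ(1−μ) = 0.59×0.41 = 0.2419.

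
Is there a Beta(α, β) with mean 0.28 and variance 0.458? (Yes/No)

No

The Beta variance bound is σ² < μ(1−μ).
Here μ(1−μ) = 0.28×0.72 = 0.2016, and 0.458 ≥ 0.2016.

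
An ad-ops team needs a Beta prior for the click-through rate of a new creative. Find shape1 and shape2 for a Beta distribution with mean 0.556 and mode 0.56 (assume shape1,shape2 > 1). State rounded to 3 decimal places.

shape1 = 16.680, shape2 = 13.320

With s = shape1+shape2: μ = shape1/s and mode = (shape1−1)/(s−2). Eliminating shape1 = μs,
μs − 1 = m(s−2) ⇒ s(μ−m) = 1−2m ⇒ s = -0.12/-0.004 = 30.0000.
So shape1 = μs = 16.680, shape2 = (1−μ)s = 13.320.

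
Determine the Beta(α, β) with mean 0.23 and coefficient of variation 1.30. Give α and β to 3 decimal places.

σ = CV·μ = 1.30×0.23 = 0.29900, so σ² = 0.089401.
s+1 = μ(1−μ)/σ² = 0.1771/0.089401 = 1.9810, so s = α+β = 0.9810.
α = μs = 0.226, β = (1−μ)s = 0.755.

α = 0.226, β = 0.755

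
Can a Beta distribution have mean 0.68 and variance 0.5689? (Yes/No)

No

The Beta variance bound is σ² < μ(1−μ).
Here μ(1−μ) = 0.68×0.32 = 0.2176, and 0.5689 ≥ 0.2176.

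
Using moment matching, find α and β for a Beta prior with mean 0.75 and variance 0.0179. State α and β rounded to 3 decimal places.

α = 7.106, β = 2.369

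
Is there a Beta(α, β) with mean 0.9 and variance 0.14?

A Beta with mean μ has variance μ(1−μ)/(α+β+1) < μ(1−μ).
Here μ(1−μ) = 0.9×0.1 = 0.09, and 0.14 ≥ 0.09.

No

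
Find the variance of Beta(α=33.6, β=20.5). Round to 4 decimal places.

0.0043

μ = 33.6/54.1 = 0.621072; Var = μ(1−μ)/(α+β+1) = 0.2353415/55.1 = 0.0043.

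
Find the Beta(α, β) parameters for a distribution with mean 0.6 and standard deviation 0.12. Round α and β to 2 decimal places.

α = 9.40, β = 6.27

Variance = 0.12² = 0.0144. The moment-matching identity α+β = μ(1−μ)/Var − 1 gives
α+β = 0.24/0.0144 − 1 = 15.6667, so α = μ·15.6667 = 9.40 and β = (1−μ)·15.6667 = 6.27.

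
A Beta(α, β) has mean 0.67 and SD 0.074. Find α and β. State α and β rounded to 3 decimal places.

α = 26.382, β = 12.994

First σ² = 0.005476. Setting α = μn, β = (1−μ)n with n = α+β,
μ(1−μ)/(n+1) = 0.005476 ⇒ n+1 = 0.2211/0.005476 = 40.3762 ⇒ n = 39.3762.
Hence α = 0.67×39.3762 = 26.382, β = 0.33×39.3762 = 12.994.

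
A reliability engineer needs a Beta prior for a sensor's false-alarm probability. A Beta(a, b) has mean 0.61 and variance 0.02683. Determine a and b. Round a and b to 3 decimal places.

Let s = a+b. The Beta variance is μ(1−μ)/(s+1).
So s+1 = μ(1−μ)/σ² = (0.61×0.39)/0.02683 = 0.2379/0.02683 = 8.8669, giving s = 7.8669.
Then a = μs = 0.61×7.8669 = 4.799 and b = (1−μ)s = 0.39×7.8669 = 3.068.

a = 4.799, b = 3.068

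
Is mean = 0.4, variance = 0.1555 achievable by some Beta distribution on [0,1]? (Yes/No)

A Beta with mean μ has variance μ(1−μ)/(α+β+1) < μ(1−μ).
Here μ(1−μ) = 0.4×0.6 = 0.24, and 0.1555 < 0.24.

Yes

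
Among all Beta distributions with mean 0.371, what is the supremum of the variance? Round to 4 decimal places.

0.2334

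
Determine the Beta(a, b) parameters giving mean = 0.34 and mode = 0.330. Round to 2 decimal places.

With s = a+b: μ = a/s and mode = (a−1)/(s−2). Eliminating a = μs,
μs − 1 = m(s−2) ⇒ s(μ−m) = 1−2m ⇒ s = 0.340/0.010 = 34.0000.
So a = μs = 11.56, b = (1−μ)s = 22.44.

a = 11.56, b = 22.44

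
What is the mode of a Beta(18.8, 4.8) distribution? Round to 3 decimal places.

With α,β > 1, mode = (α−1)/(α+β−2) = 17.8/21.6 = 0.824.

0.824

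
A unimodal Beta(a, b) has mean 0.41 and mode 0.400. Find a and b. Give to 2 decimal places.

With s = a+b: μ = a/s and mode = (a−1)/(s−2). Eliminating a = μs,
μs − 1 = m(s−2) ⇒ s(μ−m) = 1−2m ⇒ s = 0.200/0.010 = 20.0000.
So a = μs = 8.20, b = (1−μ)s = 11.80.

a = 8.20, b = 11.80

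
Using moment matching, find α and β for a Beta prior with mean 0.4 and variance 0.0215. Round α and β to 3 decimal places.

α = 4.065, β = 6.098

Write ν = α+β; then α = μν and Var = μ(1−μ)/(ν+1).
ν = μ(1−μ)/Var − 1 = 0.24/0.0215 − 1 = 10.1628.
α = 0.4·10.1628 = 4.065, β = 0.6·10.1628 = 6.098.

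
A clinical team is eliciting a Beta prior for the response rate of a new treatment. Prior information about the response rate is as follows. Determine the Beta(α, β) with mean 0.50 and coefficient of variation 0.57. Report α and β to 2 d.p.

α = 1.04, β = 1.04

Var = (CV·μ)² = (0.57×0.50)² = 0.081225.
α+β = μ(1−μ)/Var − 1 = 0.2500/0.081225 − 1 = 2.0779.
Thus α = 0.50·2.0779 = 1.04 and β = 0.50·2.0779 = 1.04.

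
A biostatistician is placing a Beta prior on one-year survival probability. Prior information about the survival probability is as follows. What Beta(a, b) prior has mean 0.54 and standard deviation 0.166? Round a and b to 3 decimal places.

σ² = 0.166² = 0.027556.
With s = a+b, Var = μ(1−μ)/(s+1), so s+1 = (0.54×0.46)/0.027556 = 9.0144 and s = 8.0144.
a = μs = 4.328, b = (1−μ)s = 3.687.

a = 4.328, b = 3.687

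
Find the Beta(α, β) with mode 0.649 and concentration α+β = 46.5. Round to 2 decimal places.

For α,β>1 the mode is (α−1)/(α+β−2), so α = mode·(κ−2)+1 = 0.649×44.5+1 = 29.88.
And β = (1−mode)·(κ−2)+1 = 0.351×44.5+1 = 16.62.

α = 29.88, β = 16.62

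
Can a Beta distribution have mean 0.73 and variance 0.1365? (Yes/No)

Yes

A Beta with mean μ has variance μ(1−μ)/(α+β+1) < μ(1−μ).
Here μ(1−μ) = 0.73×0.27 = 0.1971, and 0.1365 < 0.1971.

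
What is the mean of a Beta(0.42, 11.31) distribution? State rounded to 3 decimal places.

The Beta mean is α/(α+β) = 0.42/(0.42+11.31) = 0.036.

0.036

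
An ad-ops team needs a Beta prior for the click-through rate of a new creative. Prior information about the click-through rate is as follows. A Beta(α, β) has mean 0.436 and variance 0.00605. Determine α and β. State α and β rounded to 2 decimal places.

α = 17.29, β = 22.36

By moment matching, α+β = μ(1−μ)/σ² − 1 = (0.436·0.564)/0.00605 − 1 = 40.6453 − 1 = 39.6453.
Since α/(α+β) = μ, α = 0.436·39.6453 = 17.29 and β = 0.564·39.6453 = 22.36.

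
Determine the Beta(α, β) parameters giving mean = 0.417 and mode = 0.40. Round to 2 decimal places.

With s = α+β: μ = α/s and mode = (α−1)/(s−2). Eliminating α = μs,
μs − 1 = m(s−2) ⇒ s(μ−m) = 1−2m ⇒ s = 0.20/0.017 = 11.7647.
So α = μs = 4.91, β = (1−μ)s = 6.86.

α = 4.91, β = 6.86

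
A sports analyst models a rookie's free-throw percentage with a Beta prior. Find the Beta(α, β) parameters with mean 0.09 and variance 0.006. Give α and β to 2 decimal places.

α = 1.14, β = 11.51

By moment matching, α+β = μ(1−μ)/σ² − 1 = (0.09·0.91)/0.006 − 1 = 13.6500 − 1 = 12.6500.
Since α/(α+β) = μ, α = 0.09·12.6500 = 1.14 and β = 0.91·12.6500 = 11.51.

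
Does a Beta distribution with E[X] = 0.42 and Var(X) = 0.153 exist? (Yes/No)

Yes

The Beta variance bound is σ² < μ(1−μ).
Here μ(1−μ) = 0.42×0.58 = 0.2436, and 0.153 < 0.2436.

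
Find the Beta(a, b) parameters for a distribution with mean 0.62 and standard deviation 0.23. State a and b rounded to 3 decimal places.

a = 2.141, b = 1.312

First σ² = 0.0529. Setting a = μn, b = (1−μ)n with n = a+b,
μ(1−μ)/(n+1) = 0.0529 ⇒ n+1 = 0.2356/0.0529 = 4.4537 ⇒ n = 3.4537.
Hence a = 0.62×3.4537 = 2.141, b = 0.38×3.4537 = 1.312.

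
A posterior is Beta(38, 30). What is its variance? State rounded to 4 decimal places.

0.0036

Var = αβ/[(α+β)²(α+β+1)] = (38×30)/(68²×69) = 1140/319056 = 0.0036.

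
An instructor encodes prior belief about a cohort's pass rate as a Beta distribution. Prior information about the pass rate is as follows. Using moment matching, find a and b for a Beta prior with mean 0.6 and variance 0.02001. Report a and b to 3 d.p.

Let s = a+b. The Beta variance is μ(1−μ)/(s+1).
So s+1 = μ(1−μ)/σ² = (0.6×0.4)/0.02001 = 0.24/0.02001 = 11.9940, giving s = 10.9940.
Then a = μs = 0.6×10.9940 = 6.596 and b = (1−μ)s = 0.4×10.9940 = 4.398.

a = 6.596, b = 4.398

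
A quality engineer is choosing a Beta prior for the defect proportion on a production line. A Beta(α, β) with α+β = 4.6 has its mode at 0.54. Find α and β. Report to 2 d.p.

Since the density peak of Beta(α,β) is at (α−1)/(α+β−2),
α = 1 + 0.54(4.6−2) = 2.40 and β = 4.6 − 2.40 = 2.20.

α = 2.40, β = 2.20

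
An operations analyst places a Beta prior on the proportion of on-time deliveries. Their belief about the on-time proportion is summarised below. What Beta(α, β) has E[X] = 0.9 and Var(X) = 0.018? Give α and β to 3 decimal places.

α = 3.600, β = 0.400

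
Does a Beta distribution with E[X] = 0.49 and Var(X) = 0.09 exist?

Yes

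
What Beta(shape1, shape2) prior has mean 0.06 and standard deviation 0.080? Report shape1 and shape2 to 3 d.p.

shape1 = 0.469, shape2 = 7.344

Variance = 0.080² = 0.006400. The moment-matching identity shape1+shape2 = μ(1−μ)/Var − 1 gives
shape1+shape2 = 0.0564/0.006400 − 1 = 7.8125, so shape1 = μ·7.8125 = 0.469 and shape2 = (1−μ)·7.8125 = 7.344.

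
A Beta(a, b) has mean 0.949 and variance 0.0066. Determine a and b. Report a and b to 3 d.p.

a = 6.010, b = 0.323

By moment matching, a+b = μ(1−μ)/σ² − 1 = (0.949·0.051)/0.0066 − 1 = 7.3332 − 1 = 6.3332.
Since a/(a+b) = μ, a = 0.949·6.3332 = 6.010 and b = 0.051·6.3332 = 0.323.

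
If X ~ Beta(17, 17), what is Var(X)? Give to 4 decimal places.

μ = 17/34 = 0.500000; Var = μ(1−μ)/(α+β+1) = 0.2500000/35 = 0.0071.

0.0071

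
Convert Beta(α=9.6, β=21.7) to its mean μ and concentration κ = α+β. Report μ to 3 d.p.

μ = 0.307, κ = 31.3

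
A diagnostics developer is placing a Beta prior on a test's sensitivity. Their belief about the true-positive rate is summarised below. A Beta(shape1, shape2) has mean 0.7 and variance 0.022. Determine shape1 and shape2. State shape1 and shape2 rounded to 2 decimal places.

By moment matching, shape1+shape2 = μ(1−μ)/σ² − 1 = (0.7·0.3)/0.022 − 1 = 9.5455 − 1 = 8.5455.
Since shape1/(shape1+shape2) = μ, shape1 = 0.7·8.5455 = 5.98 and shape2 = 0.3·8.5455 = 2.56.

shape1 = 5.98, shape2 = 2.56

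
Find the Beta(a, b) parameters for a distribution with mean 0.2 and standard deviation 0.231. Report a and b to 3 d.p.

a = 0.400, b = 1.599

First σ² = 0.053361. Setting a = μn, b = (1−μ)n with n = a+b,
μ(1−μ)/(n+1) = 0.053361 ⇒ n+1 = 0.16/0.053361 = 2.9984 ⇒ n = 1.9984.
Hence a = 0.2×1.9984 = 0.400, b = 0.8×1.9984 = 1.599.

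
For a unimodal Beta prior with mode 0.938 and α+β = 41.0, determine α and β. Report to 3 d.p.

Mode = (α−1)/(κ−2) with κ = α+β, so α−1 = 0.938·39.0 = 36.582.
α = 37.582; β = κ − α = 3.418.

α = 37.582, β = 3.418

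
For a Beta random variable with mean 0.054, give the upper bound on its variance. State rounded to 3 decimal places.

Var = μ(1−μ)/(α+β+1), which approaches μ(1−μ) as α+β → 0.
So the supremum is μ(1−μ) = 0.054×0.946 = 0.051.

0.051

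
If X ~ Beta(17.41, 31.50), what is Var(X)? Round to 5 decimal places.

0.00459

μ = 17.41/48.91 = 0.355960; Var = μ(1−μ)/(α+β+1) = 0.2292525/49.91 = 0.00459.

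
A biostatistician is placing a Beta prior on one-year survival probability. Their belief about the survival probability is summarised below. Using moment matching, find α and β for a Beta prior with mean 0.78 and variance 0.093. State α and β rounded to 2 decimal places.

By moment matching, α+β = μ(1−μ)/σ² − 1 = (0.78·0.22)/0.093 − 1 = 1.8452 − 1 = 0.8452.
Since α/(α+β) = μ, α = 0.78·0.8452 = 0.66 and β = 0.22·0.8452 = 0.19.

α = 0.66, β = 0.19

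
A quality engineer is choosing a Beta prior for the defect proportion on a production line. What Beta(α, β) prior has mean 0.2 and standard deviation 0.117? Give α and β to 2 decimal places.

First σ² = 0.013689. Setting α = μn, β = (1−μ)n with n = α+β,
μ(1−μ)/(n+1) = 0.013689 ⇒ n+1 = 0.16/0.013689 = 11.6882 ⇒ n = 10.6882.
Hence α = 0.2×10.6882 = 2.14, β = 0.8×10.6882 = 8.55.

α = 2.14, β = 8.55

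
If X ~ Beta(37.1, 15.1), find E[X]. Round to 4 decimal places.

0.7107

E[X] = α/(α+β) = 37.1/52.2 = 0.7107.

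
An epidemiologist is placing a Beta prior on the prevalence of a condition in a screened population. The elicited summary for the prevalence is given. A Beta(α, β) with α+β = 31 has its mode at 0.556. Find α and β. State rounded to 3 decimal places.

α = 17.124, β = 13.876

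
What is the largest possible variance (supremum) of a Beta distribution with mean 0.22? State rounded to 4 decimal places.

0.1716

For fixed mean μ the Beta variance is μ(1−μ)/(α+β+1), increasing as α+β decreases.
Its least upper bound (not attained) is μ(1−μ) = 0.22·0.78 = 0.1716.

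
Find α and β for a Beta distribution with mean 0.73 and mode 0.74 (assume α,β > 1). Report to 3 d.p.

α = 35.040, β = 12.960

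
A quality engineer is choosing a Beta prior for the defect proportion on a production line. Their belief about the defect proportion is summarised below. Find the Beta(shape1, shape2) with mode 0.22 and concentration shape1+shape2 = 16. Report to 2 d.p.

shape1 = 4.08, shape2 = 11.92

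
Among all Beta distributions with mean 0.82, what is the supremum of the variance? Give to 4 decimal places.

Var = μ(1−μ)/(α+β+1), which approaches μ(1−μ) as α+β → 0.
So the supremum is μ(1−μ) = 0.82×0.18 = 0.1476.

0.1476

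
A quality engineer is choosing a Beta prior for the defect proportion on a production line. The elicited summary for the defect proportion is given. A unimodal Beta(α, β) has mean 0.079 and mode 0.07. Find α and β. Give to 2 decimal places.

α = 7.55, β = 88.01

Let s = α+β. Mean gives α = μs = 0.079s; mode gives (α−1)/(s−2) = 0.07.
Substituting: 0.079s − 1 = 0.07(s−2) = 0.07s − 0.14, so 0.009s = 0.86 and s = 95.5556.
Then α = 0.079×95.5556 = 7.55 and β = s−α = 88.01.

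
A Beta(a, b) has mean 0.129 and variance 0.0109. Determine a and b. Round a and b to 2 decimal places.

a = 1.20, b = 8.11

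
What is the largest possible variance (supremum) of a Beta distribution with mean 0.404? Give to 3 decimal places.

0.241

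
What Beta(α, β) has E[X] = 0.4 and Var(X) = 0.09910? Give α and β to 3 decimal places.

Let s = α+β. The Beta variance is μ(1−μ)/(s+1).
So s+1 = μ(1−μ)/σ² = (0.4×0.6)/0.09910 = 0.24/0.09910 = 2.4218, giving s = 1.4218.
Then α = μs = 0.4×1.4218 = 0.569 and β = (1−μ)s = 0.6×1.4218 = 0.853.

α = 0.569, β = 0.853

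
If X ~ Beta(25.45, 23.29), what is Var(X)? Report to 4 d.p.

0.0050

μ = 25.45/48.74 = 0.522158; Var = μ(1−μ)/(α+β+1) = 0.2495090/49.74 = 0.0050.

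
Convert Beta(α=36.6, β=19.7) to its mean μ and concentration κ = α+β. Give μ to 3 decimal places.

κ = α+β = 36.6+19.7 = 56.3; μ = α/κ = 36.6/56.3 = 0.650.

μ = 0.650, κ = 56.3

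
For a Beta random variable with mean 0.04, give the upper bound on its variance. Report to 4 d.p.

Var = μ(1−μ)/(α+β+1), which approaches μ(1−μ) as α+β → 0.
So the supremum is μ(1−μ) = 0.04×0.96 = 0.0384.

0.0384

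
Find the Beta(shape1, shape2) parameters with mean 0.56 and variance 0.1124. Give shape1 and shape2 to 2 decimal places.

shape1 = 0.67, shape2 = 0.52

Write ν = shape1+shape2; then shape1 = μν and Var = μ(1−μ)/(ν+1).
ν = μ(1−μ)/Var − 1 = 0.2464/0.1124 − 1 = 1.1922.
shape1 = 0.56·1.1922 = 0.67, shape2 = 0.44·1.1922 = 0.52.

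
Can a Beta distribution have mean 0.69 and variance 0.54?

No

The Beta variance bound is σ² < μ(1−μ).
Here μ(1−μ) = 0.69×0.31 = 0.2139, and 0.54 ≥ 0.2139.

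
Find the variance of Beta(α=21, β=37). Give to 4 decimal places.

μ = 21/58 = 0.362069; Var = μ(1−μ)/(α+β+1) = 0.2309750/59 = 0.0039.

0.0039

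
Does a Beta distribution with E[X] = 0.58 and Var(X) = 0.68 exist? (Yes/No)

The Beta variance bound is σ² < μ(1−μ).
Here μ(1−μ) = 0.58×0.42 = 0.2436, and 0.68 ≥ 0.2436.

No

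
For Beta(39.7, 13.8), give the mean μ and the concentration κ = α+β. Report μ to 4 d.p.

μ = 0.7421, κ = 53.5

κ = α+β = 39.7+13.8 = 53.5; μ = α/κ = 39.7/53.5 = 0.7421.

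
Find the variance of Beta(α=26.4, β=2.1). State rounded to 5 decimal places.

α+β = 28.5 and αβ = 55.44, so Var = αβ/[(α+β)²(α+β+1)] = 55.44/23961.375 = 0.00231.

0.00231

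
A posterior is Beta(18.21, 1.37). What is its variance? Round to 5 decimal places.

0.00316

μ = 18.21/19.58 = 0.930031; Var = μ(1−μ)/(α+β+1) = 0.0650736/20.58 = 0.00316.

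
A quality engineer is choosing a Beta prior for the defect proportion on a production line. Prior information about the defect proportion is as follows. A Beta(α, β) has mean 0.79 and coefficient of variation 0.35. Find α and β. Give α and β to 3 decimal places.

σ = CV·μ = 0.35×0.79 = 0.27650, so σ² = 0.076452.
s+1 = μ(1−μ)/σ² = 0.1659/0.076452 = 2.1700, so s = α+β = 1.1700.
α = μs = 0.924, β = (1−μ)s = 0.246.

α = 0.924, β = 0.246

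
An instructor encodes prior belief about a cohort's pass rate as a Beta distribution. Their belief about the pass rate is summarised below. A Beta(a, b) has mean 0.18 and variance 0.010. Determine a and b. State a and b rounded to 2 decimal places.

a = 2.48, b = 11.28

Let s = a+b. The Beta variance is μ(1−μ)/(s+1).
So s+1 = μ(1−μ)/σ² = (0.18×0.82)/0.010 = 0.1476/0.010 = 14.7600, giving s = 13.7600.
Then a = μs = 0.18×13.7600 = 2.48 and b = (1−μ)s = 0.82×13.7600 = 11.28.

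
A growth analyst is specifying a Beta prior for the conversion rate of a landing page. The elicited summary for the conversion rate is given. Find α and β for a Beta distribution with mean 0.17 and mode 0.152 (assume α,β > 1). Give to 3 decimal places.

α = 6.573, β = 32.093

Let s = α+β. Mean gives α = μs = 0.17s; mode gives (α−1)/(s−2) = 0.152.
Substituting: 0.17s − 1 = 0.152(s−2) = 0.152s − 0.304, so 0.018s = 0.696 and s = 38.6667.
Then α = 0.17×38.6667 = 6.573 and β = s−α = 32.093.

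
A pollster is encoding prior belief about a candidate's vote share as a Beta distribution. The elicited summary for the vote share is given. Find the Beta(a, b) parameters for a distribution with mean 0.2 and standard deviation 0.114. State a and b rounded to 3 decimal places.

σ² = 0.114² = 0.012996.
With s = a+b, Var = μ(1−μ)/(s+1), so s+1 = (0.2×0.8)/0.012996 = 12.3115 and s = 11.3115.
a = μs = 2.262, b = (1−μ)s = 9.049.

a = 2.262, b = 9.049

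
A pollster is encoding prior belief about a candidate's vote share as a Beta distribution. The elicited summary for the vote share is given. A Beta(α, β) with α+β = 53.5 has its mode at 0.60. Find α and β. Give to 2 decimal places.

α = 31.90, β = 21.60

Since the density peak of Beta(α,β) is at (α−1)/(α+β−2),
α = 1 + 0.60(53.5−2) = 31.90 and β = 53.5 − 31.90 = 21.60.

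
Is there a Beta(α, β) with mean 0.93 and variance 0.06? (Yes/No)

For any Beta, Var(X) < E[X]·(1−E[X]).
Here μ(1−μ) = 0.93×0.07 = 0.0651, and 0.06 < 0.0651.

Yes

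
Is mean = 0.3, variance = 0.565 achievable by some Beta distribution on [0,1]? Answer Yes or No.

No

The Beta variance bound is σ² < μ(1−μ).
Here μ(1−μ) = 0.3×0.7 = 0.21, and 0.565 ≥ 0.21.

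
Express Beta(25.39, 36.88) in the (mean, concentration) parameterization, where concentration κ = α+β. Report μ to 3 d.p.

κ = α+β = 25.39+36.88 = 62.27; μ = α/κ = 25.39/62.27 = 0.408.

μ = 0.408, κ = 62.27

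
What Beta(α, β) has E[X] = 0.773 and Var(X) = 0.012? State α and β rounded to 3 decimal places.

α = 10.530, β = 3.092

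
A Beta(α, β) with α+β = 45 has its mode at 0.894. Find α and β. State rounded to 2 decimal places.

Mode = (α−1)/(κ−2) with κ = α+β, so α−1 = 0.894·43 = 38.44.
α = 39.44; β = κ − α = 5.56.

α = 39.44, β = 5.56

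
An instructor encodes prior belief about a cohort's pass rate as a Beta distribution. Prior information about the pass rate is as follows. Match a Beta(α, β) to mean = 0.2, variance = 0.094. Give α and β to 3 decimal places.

Write ν = α+β; then α = μν and Var = μ(1−μ)/(ν+1).
ν = μ(1−μ)/Var − 1 = 0.16/0.094 − 1 = 0.7021.
α = 0.2·0.7021 = 0.140, β = 0.8·0.7021 = 0.562.

α = 0.140, β = 0.562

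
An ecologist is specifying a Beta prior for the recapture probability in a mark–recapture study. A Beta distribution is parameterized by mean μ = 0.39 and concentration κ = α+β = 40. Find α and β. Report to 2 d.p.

α = 15.60, β = 24.40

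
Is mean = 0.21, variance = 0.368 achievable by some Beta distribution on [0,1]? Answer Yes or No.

A Beta with mean μ has variance μ(1−μ)/(α+β+1) < μ(1−μ).
Here μ(1−μ) = 0.21×0.79 = 0.1659, and 0.368 ≥ 0.1659.

No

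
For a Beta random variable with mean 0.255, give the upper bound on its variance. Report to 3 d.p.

0.190

Var = μ(1−μ)/(α+β+1), which approaches μ(1−μ) as α+β → 0.
So the supremum is μ(1−μ) = 0.255×0.745 = 0.190.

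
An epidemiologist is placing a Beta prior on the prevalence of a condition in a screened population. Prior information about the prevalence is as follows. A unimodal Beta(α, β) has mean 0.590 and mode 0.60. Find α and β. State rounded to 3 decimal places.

α = 11.800, β = 8.200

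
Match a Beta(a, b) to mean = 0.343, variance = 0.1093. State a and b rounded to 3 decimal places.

a = 0.364, b = 0.698

Write ν = a+b; then a = μν and Var = μ(1−μ)/(ν+1).
ν = μ(1−μ)/Var − 1 = 0.225351/0.1093 − 1 = 1.0618.
a = 0.343·1.0618 = 0.364, b = 0.657·1.0618 = 0.698.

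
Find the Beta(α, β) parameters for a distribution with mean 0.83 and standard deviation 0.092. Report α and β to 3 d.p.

Variance = 0.092² = 0.008464. The moment-matching identity α+β = μ(1−μ)/Var − 1 gives
α+β = 0.1411/0.008464 − 1 = 15.6706, so α = μ·15.6706 = 13.007 and β = (1−μ)·15.6706 = 2.664.

α = 13.007, β = 2.664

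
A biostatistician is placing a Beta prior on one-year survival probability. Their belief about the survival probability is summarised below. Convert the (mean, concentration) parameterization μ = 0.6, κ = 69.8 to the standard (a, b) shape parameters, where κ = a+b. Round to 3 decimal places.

a = 41.880, b = 27.920

a = μκ = 0.6×69.8 = 41.880 and b = (1−μ)κ = 0.4×69.8 = 27.920.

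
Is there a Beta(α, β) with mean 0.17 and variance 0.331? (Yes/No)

No

The Beta variance bound is σ² < μ(1−μ).
Here μ(1−μ) = 0.17×0.83 = 0.1411, and 0.331 ≥ 0.1411.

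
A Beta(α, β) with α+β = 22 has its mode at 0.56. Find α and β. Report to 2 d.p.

Since the density peak of Beta(α,β) is at (α−1)/(α+β−2),
α = 1 + 0.56(22−2) = 12.20 and β = 22 − 12.20 = 9.80.

α = 12.20, β = 9.80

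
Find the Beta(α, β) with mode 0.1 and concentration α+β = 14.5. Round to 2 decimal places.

α = 2.25, β = 12.25

For α,β>1 the mode is (α−1)/(α+β−2), so α = mode·(κ−2)+1 = 0.1×12.5+1 = 2.25.
And β = (1−mode)·(κ−2)+1 = 0.9×12.5+1 = 12.25.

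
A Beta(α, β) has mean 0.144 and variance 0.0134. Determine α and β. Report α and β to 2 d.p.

Write ν = α+β; then α = μν and Var = μ(1−μ)/(ν+1).
ν = μ(1−μ)/Var − 1 = 0.123264/0.0134 − 1 = 8.1988.
α = 0.144·8.1988 = 1.18, β = 0.856·8.1988 = 7.02.

α = 1.18, β = 7.02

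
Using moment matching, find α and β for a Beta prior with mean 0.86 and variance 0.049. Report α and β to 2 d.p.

α = 1.25, β = 0.20

Write ν = α+β; then α = μν and Var = μ(1−μ)/(ν+1).
ν = μ(1−μ)/Var − 1 = 0.1204/0.049 − 1 = 1.4571.
α = 0.86·1.4571 = 1.25, β = 0.14·1.4571 = 0.20.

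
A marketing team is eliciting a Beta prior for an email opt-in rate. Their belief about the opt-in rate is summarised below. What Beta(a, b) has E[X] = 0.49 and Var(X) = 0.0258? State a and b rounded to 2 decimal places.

a = 4.26, b = 4.43

By moment matching, a+b = μ(1−μ)/σ² − 1 = (0.49·0.51)/0.0258 − 1 = 9.6860 − 1 = 8.6860.
Since a/(a+b) = μ, a = 0.49·8.6860 = 4.26 and b = 0.51·8.6860 = 4.43.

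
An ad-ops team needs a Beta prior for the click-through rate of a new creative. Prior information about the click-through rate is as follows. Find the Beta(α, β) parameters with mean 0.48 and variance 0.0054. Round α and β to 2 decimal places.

α = 21.71, β = 23.52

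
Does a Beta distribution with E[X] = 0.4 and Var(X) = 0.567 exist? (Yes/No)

A Beta with mean μ has variance μ(1−μ)/(α+β+1) < μ(1−μ).
Here μ(1−μ) = 0.4×0.6 = 0.24, and 0.567 ≥ 0.24.

No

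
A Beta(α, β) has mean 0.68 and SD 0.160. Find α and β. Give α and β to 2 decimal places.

σ² = 0.160² = 0.025600.
With s = α+β, Var = μ(1−μ)/(s+1), so s+1 = (0.68×0.32)/0.025600 = 8.5000 and s = 7.5000.
α = μs = 5.10, β = (1−μ)s = 2.40.

α = 5.10, β = 2.40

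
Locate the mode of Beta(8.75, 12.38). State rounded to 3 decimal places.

With α,β > 1, mode = (α−1)/(α+β−2) = 7.75/19.13 = 0.405.

0.405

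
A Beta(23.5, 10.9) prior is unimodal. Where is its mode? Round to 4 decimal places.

The density x^(α−1)(1−x)^(β−1) is maximised at (α−1)/(α+β−2) = 22.5/32.4 = 0.6944.

0.6944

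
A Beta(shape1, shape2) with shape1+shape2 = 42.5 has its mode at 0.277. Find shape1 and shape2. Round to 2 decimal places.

For shape1,shape2>1 the mode is (shape1−1)/(shape1+shape2−2), so shape1 = mode·(κ−2)+1 = 0.277×40.5+1 = 12.22.
And shape2 = (1−mode)·(κ−2)+1 = 0.723×40.5+1 = 30.28.

shape1 = 12.22, shape2 = 30.28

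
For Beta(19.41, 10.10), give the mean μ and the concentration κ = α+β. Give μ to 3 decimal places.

μ = 0.658, κ = 29.51

κ = α+β = 19.41+10.10 = 29.51; μ = α/κ = 19.41/29.51 = 0.658.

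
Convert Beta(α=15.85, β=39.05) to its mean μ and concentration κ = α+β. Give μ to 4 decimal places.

μ = 0.2887, κ = 54.90

κ = α+β = 15.85+39.05 = 54.90; μ = α/κ = 15.85/54.90 = 0.2887.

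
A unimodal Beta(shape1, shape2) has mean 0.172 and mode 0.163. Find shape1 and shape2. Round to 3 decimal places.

With s = shape1+shape2: μ = shape1/s and mode = (shape1−1)/(s−2). Eliminating shape1 = μs,
μs − 1 = m(s−2) ⇒ s(μ−m) = 1−2m ⇒ s = 0.674/0.009 = 74.8889.
So shape1 = μs = 12.881, shape2 = (1−μ)s = 62.008.

shape1 = 12.881, shape2 = 62.008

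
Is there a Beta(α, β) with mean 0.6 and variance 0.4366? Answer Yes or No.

No

For any Beta, Var(X) < E[X]·(1−E[X]).
Here μ(1−μ) = 0.6×0.4 = 0.24, and 0.4366 ≥ 0.24.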